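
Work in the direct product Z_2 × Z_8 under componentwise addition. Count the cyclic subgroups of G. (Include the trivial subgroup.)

A cyclic subgroup of order d is generated by each of its φ(d) elements of order d, so the cyclic subgroups of order d number (#elements of order d)/φ(d).
Cyclic subgroups by order — order 1: 1; order 2: 3; order 4: 2; order 8: 2.
Total: 8.

8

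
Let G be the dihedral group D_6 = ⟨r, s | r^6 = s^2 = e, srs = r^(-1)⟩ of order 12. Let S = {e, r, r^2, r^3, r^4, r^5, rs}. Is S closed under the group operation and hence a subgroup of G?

No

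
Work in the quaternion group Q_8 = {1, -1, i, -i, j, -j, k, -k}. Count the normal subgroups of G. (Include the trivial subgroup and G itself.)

6

G has 6 subgroups. Checking conjugation-invariance by order — order 1: 1/1 normal; order 2: 1/1 normal; order 4: 3/3 normal; order 8: 1/1 normal.
Total normal subgroups: 6.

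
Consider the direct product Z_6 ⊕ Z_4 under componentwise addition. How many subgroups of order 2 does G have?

3

|G| = 24 and 2 | 24, so subgroups of order 2 are possible by Lagrange.
The subgroups of order 2 are: {(0,0), (0,2)}; {(0,0), (3,0)}; {(0,0), (3,2)}.
So G has 3 subgroups of order 2.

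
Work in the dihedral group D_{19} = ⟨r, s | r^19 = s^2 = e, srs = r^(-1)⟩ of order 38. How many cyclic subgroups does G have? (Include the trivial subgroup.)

21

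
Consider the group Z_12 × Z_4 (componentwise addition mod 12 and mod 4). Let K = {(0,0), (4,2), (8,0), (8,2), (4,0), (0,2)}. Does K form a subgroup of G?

Yes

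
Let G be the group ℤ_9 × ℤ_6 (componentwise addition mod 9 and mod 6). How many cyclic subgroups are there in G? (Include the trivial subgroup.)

16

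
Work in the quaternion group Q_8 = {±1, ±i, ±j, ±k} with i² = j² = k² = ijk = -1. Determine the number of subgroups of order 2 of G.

1

|G| = 8 and 2 | 8, so subgroups of order 2 are possible by Lagrange.
The subgroups of order 2 are: {1, -1}.
So G has 1 subgroup of order 2.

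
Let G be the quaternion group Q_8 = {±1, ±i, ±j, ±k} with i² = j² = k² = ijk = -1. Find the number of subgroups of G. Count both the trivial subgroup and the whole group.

|G| = 8, so by Lagrange every subgroup order divides 8. Divisors: 1, 2, 4, 8.
Subgroups by order — order 1: 1; order 2: 1; order 4: 3; order 8: 1.
Total: 1 + 1 + 3 + 1 = 6.

6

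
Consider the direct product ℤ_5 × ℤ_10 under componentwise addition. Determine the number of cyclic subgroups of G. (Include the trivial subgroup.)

14

Each element a generates a cyclic subgroup ⟨a⟩; distinct elements may generate the same one (a cyclic group of order d has φ(d) generators).
Cyclic subgroups by order — order 1: 1; order 2: 1; order 5: 6; order 10: 6.
Total: 14.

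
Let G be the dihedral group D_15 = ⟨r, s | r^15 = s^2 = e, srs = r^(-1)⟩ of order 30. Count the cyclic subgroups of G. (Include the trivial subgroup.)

A cyclic subgroup of order d is generated by each of its φ(d) elements of order d, so the cyclic subgroups of order d number (#elements of order d)/φ(d).
Cyclic subgroups by order — order 1: 1; order 2: 15; order 3: 1; order 5: 1; order 15: 1.
Total: 19.

19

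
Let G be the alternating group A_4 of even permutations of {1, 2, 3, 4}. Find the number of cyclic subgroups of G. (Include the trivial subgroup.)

8

A cyclic subgroup of order d is generated by each of its φ(d) elements of order d, so the cyclic subgroups of order d number (#elements of order d)/φ(d).
Cyclic subgroups by order — order 1: 1; order 2: 3; order 3: 4.
Total: 8.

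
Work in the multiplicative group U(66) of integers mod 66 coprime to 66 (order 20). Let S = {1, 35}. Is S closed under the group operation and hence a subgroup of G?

35 ∈ S but its inverse 17 ∉ S, so S is not a subgroup.

No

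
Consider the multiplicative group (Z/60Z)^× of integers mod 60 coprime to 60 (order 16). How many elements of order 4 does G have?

8

The elements of order 4 are: 7, 13, 17, 23, 37, 43, 47, 53.
That's 8.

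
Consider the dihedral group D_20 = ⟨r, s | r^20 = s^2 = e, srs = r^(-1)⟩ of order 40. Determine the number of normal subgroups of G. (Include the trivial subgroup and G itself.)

9

G has 48 subgroups. Checking conjugation-invariance by order — order 1: 1/1 normal; order 2: 1/21 normal; order 4: 1/11 normal; order 5: 1/1 normal; order 8: 0/5 normal; order 10: 1/5 normal; order 20: 3/3 normal; order 40: 1/1 normal.
Total normal subgroups: 9.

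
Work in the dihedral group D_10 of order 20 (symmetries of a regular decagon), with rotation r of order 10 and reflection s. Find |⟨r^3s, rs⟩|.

10

|⟨r^3s⟩| = 2 and |⟨rs⟩| = 2, so |H| is a multiple of lcm(2, 2) = 2 and divides |G| = 20.
Closing under the operation: H = {e, r^2, r^4, r^6, r^8, rs, r^3s, r^5s, r^7s, r^9s}, so |H| = 10.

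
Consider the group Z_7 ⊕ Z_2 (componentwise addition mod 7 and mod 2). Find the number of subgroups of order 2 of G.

1

|G| = 14 and 2 | 14, so subgroups of order 2 are possible by Lagrange.
The subgroups of order 2 are: {(0,0), (0,1)}.
So G has 1 subgroup of order 2.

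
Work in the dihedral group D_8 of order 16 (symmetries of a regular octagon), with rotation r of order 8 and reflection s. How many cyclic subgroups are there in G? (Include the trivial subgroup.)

Each element a generates a cyclic subgroup ⟨a⟩; distinct elements may generate the same one (a cyclic group of order d has φ(d) generators).
Cyclic subgroups by order — order 1: 1; order 2: 9; order 4: 1; order 8: 1.
Total: 12.

12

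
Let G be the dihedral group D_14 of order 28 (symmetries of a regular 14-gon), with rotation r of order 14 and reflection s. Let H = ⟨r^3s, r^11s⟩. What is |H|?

14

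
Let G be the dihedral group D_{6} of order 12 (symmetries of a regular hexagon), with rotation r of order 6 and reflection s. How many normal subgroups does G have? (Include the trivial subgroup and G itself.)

7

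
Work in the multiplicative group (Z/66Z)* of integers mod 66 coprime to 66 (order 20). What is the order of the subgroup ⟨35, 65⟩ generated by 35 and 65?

10

|⟨35⟩| = 10 and |⟨65⟩| = 2, so |H| is a multiple of lcm(10, 2) = 10 and divides |G| = 20.
Closing under the operation: H = {1, 17, 25, 29, 31, 35, 37, 41, 49, 65}, so |H| = 10.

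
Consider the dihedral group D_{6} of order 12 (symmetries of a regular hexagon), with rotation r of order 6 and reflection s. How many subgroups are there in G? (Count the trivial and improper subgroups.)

16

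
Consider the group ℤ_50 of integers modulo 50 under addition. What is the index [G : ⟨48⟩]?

2

|⟨48⟩| = 25 and |G| = 50.
By Lagrange, [G : H] = |G|/|H| = 50/25 = 2.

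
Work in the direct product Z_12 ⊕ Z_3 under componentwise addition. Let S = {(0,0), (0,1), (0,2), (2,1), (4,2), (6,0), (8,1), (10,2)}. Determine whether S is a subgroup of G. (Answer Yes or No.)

No

|S| = 8 does not divide |G| = 36, so by Lagrange S is not a subgroup.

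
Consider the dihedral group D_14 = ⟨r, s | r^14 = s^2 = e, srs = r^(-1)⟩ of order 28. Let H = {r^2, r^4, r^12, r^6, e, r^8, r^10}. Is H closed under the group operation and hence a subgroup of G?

Yes

|H| = 7 divides |G| = 28, consistent with Lagrange.
H contains the identity, every element's inverse is in H, and H is closed under ·: it is a subgroup.
In fact H = ⟨r^4⟩.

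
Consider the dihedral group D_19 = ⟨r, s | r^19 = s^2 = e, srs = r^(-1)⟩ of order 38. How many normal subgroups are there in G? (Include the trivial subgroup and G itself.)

G has 22 subgroups. Checking conjugation-invariance by order — order 1: 1/1 normal; order 2: 0/19 normal; order 19: 1/1 normal; order 38: 1/1 normal.
Total normal subgroups: 3.

3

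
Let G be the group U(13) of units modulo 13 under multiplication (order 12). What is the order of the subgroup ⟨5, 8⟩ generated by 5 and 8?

|⟨5⟩| = 4 and |⟨8⟩| = 4, so |H| is a multiple of lcm(4, 4) = 4 and divides |G| = 12.
Closing under the operation: H = {1, 5, 8, 12}, so |H| = 4.

4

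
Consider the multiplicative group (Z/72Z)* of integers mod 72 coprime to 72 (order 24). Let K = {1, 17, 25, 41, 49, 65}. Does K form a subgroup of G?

|K| = 6 divides |G| = 24, consistent with Lagrange.
K contains the identity, every element's inverse is in K, and K is closed under ·: it is a subgroup.
In fact K = ⟨65⟩.

Yes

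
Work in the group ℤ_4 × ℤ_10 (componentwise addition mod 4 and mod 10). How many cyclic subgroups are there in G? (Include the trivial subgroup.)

12

Group the elements of G by the cyclic subgroup they generate; each cyclic subgroup of order d accounts for φ(d) elements.
Cyclic subgroups by order — order 1: 1; order 2: 3; order 4: 2; order 5: 1; order 10: 3; order 20: 2.
Total: 12.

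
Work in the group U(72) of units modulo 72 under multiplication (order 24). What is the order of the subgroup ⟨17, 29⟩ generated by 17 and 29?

12

|⟨17⟩| = 2 and |⟨29⟩| = 6, so |H| is a multiple of lcm(2, 6) = 6 and divides |G| = 24.
Closing under the operation: H = {1, 5, 13, 17, 25, 29, 37, 41, 49, 53, 61, 65}, so |H| = 12.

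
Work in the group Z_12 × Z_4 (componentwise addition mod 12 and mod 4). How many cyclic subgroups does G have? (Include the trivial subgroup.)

A cyclic subgroup of order d is generated by each of its φ(d) elements of order d, so the cyclic subgroups of order d number (#elements of order d)/φ(d).
Cyclic subgroups by order — order 1: 1; order 2: 3; order 3: 1; order 4: 6; order 6: 3; order 12: 6.
Total: 20.

20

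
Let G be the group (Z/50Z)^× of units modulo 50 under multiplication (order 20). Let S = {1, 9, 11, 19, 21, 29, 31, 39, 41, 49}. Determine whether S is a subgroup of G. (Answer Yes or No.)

Yes

|S| = 10 divides |G| = 20, consistent with Lagrange.
S contains the identity, every element's inverse is in S, and S is closed under ·: it is a subgroup.
In fact S = ⟨39⟩.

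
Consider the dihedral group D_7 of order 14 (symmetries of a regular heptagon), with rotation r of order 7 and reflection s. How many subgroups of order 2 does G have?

7

|G| = 14 and 2 | 14, so subgroups of order 2 are possible by Lagrange.
The subgroups of order 2 are: {e, r^2s}; {e, r^3s}; {e, r^4s}; {e, r^5s}; … (7 in all).
So G has 7 subgroups of order 2.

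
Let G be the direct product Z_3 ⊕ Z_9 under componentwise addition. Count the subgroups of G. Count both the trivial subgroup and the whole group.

|G| = 27, so by Lagrange every subgroup order divides 27. Divisors: 1, 3, 9, 27.
Subgroups by order — order 1: 1; order 3: 4; order 9: 4; order 27: 1.
Total: 1 + 4 + 4 + 1 = 10.

10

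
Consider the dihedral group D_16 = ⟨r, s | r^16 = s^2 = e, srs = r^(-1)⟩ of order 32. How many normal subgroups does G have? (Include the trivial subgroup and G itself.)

8

G has 36 subgroups. Checking conjugation-invariance by order — order 1: 1/1 normal; order 2: 1/17 normal; order 4: 1/9 normal; order 8: 1/5 normal; order 16: 3/3 normal; order 32: 1/1 normal.
Total normal subgroups: 8.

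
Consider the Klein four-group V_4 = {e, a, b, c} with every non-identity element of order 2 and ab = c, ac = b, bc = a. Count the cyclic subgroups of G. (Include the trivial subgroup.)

Group the elements of G by the cyclic subgroup they generate; each cyclic subgroup of order d accounts for φ(d) elements.
Cyclic subgroups by order — order 1: 1; order 2: 3.
Total: 4.

4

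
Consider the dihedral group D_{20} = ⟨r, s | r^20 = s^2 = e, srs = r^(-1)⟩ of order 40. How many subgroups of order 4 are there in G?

11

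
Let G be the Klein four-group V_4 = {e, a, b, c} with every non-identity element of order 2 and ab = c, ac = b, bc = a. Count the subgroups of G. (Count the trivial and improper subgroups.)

5

|G| = 4, so by Lagrange every subgroup order divides 4. Divisors: 1, 2, 4.
Subgroups by order — order 1: 1; order 2: 3; order 4: 1.
Total: 1 + 3 + 1 = 5.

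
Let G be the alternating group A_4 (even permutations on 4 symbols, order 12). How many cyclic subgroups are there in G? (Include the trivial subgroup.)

Each element a generates a cyclic subgroup ⟨a⟩; distinct elements may generate the same one (a cyclic group of order d has φ(d) generators).
Cyclic subgroups by order — order 1: 1; order 2: 3; order 3: 4.
Total: 8.

8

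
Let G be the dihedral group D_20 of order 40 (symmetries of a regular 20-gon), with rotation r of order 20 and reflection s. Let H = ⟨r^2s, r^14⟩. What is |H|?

20

|⟨r^2s⟩| = 2 and |⟨r^14⟩| = 10, so |H| is a multiple of lcm(2, 10) = 10 and divides |G| = 40.
Closing under the operation: H = {e, r^2, r^4, r^6, r^8, r^10, r^12, r^14, r^16, r^18, s, r^2s, r^4s, r^6s, r^8s, r^10s, r^12s, r^14s, r^16s, r^18s}, so |H| = 20.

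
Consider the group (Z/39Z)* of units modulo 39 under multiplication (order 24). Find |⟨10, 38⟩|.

12

|⟨10⟩| = 6 and |⟨38⟩| = 2, so |H| is a multiple of lcm(6, 2) = 6 and divides |G| = 24.
Closing under the operation: H = {1, 4, 10, 14, 16, 17, 22, 23, 25, 29, 35, 38}, so |H| = 12.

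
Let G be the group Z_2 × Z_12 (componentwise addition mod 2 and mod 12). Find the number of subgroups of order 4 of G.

3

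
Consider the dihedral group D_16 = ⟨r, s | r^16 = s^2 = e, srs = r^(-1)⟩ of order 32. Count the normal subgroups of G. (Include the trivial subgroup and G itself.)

8

G has 36 subgroups. Checking conjugation-invariance by order — order 1: 1/1 normal; order 2: 1/17 normal; order 4: 1/9 normal; order 8: 1/5 normal; order 16: 3/3 normal; order 32: 1/1 normal.
Total normal subgroups: 8.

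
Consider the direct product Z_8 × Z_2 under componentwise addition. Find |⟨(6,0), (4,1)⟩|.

8

|⟨(6,0)⟩| = 4 and |⟨(4,1)⟩| = 2, so |H| is a multiple of lcm(4, 2) = 4 and divides |G| = 16.
Closing under the operation: H = {(0,0), (0,1), (2,0), (2,1), (4,0), (4,1), (6,0), (6,1)}, so |H| = 8.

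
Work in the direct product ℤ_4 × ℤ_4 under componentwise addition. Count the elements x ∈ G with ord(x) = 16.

0

An element (a,b) has order lcm(ord(a), ord(b)); count pairs with lcm equal to 16.
Enumerating gives 0 such elements.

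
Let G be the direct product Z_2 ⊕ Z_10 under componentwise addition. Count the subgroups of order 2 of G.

|G| = 20 and 2 | 20, so subgroups of order 2 are possible by Lagrange.
The subgroups of order 2 are: {(0,0), (0,5)}; {(0,0), (1,0)}; {(0,0), (1,5)}.
So G has 3 subgroups of order 2.

3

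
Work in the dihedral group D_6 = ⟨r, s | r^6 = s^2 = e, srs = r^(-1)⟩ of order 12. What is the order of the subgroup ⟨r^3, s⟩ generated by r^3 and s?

|⟨r^3⟩| = 2 and |⟨s⟩| = 2, so |H| is a multiple of lcm(2, 2) = 2 and divides |G| = 12.
Closing under the operation: H = {e, r^3, s, r^3s}, so |H| = 4.

4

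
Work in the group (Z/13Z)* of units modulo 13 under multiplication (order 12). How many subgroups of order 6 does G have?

1

|G| = 12 and 6 | 12, so subgroups of order 6 are possible by Lagrange.
The subgroups of order 6 are: {1, 3, 4, 9, 10, 12}.
So G has 1 subgroup of order 6.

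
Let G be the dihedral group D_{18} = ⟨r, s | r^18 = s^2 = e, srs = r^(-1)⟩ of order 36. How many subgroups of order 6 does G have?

7

|G| = 36 and 6 | 36, so subgroups of order 6 are possible by Lagrange.
The subgroups of order 6 are: {e, r^6, r^12, r^4s, r^10s, r^16s}; {e, r^6, r^12, r^5s, r^11s, r^17s}; {e, r^6, r^12, s, r^6s, r^12s}; {e, r^6, r^12, rs, r^7s, r^13s}; … (7 in all).
So G has 7 subgroups of order 6.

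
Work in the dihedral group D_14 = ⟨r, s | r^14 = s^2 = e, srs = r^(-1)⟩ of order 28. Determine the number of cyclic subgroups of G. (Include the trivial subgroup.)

18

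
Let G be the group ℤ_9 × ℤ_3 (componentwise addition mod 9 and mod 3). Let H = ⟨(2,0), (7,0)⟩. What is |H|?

|⟨(2,0)⟩| = 9 and |⟨(7,0)⟩| = 9, so |H| is a multiple of lcm(9, 9) = 9 and divides |G| = 27.
Closing under the operation: H = {(0,0), (1,0), (2,0), (3,0), (4,0), (5,0), (6,0), (7,0), (8,0)}, so |H| = 9.

9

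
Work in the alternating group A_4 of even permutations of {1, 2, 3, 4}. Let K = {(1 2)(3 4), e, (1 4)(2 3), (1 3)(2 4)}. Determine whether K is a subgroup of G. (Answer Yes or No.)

Yes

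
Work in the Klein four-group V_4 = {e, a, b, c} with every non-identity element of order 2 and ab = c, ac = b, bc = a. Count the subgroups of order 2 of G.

3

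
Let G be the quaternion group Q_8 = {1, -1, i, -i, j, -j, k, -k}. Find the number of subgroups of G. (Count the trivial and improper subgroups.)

6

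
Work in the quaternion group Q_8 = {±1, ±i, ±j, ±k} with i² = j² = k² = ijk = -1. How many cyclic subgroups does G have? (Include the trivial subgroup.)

5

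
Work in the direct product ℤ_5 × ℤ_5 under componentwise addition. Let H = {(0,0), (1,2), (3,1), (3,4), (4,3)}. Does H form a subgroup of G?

No

(3,4) ∈ H but its inverse (2,1) ∉ H, so H is not a subgroup.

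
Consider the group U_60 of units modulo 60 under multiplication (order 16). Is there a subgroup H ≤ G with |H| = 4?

Yes

4 | 16. A subgroup of order 4 is {1, 11, 19, 29}.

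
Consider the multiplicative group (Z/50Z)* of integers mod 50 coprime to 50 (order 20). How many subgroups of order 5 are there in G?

|G| = 20 and 5 | 20, so subgroups of order 5 are possible by Lagrange.
The subgroups of order 5 are: {1, 11, 21, 31, 41}.
So G has 1 subgroup of order 5.

1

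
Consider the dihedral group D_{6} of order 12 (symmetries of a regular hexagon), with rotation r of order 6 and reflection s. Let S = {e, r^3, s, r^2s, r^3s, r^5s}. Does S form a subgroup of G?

No

Closure fails: s · r^2s = r^4 ∉ S. So S is not a subgroup.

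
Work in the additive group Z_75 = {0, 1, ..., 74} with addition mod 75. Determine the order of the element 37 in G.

75

In Z_75, the order of an element a is n/gcd(a, n).
gcd(37, 75) = 1, so |⟨37⟩| = 75/1 = 75.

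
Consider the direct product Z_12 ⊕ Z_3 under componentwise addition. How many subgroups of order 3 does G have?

4

|G| = 36 and 3 | 36, so subgroups of order 3 are possible by Lagrange.
The subgroups of order 3 are: {(0,0), (0,1), (0,2)}; {(0,0), (4,0), (8,0)}; {(0,0), (4,1), (8,2)}; {(0,0), (4,2), (8,1)}.
So G has 4 subgroups of order 3.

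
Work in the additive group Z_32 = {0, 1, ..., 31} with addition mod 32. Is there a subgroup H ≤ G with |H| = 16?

16 | 32. A subgroup of order 16 is {0, 2, 4, 6, 8, 10, 12, 14, 16, 18, 20, 22, 24, 26, 28, 30}.

Yes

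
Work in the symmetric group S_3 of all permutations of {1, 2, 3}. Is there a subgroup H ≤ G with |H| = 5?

No

5 does not divide |G| = 6, so by Lagrange no subgroup of order 5 exists.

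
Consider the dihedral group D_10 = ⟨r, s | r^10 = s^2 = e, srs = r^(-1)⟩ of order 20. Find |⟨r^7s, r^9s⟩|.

10

|⟨r^7s⟩| = 2 and |⟨r^9s⟩| = 2, so |H| is a multiple of lcm(2, 2) = 2 and divides |G| = 20.
Closing under the operation: H = {e, r^2, r^4, r^6, r^8, rs, r^3s, r^5s, r^7s, r^9s}, so |H| = 10.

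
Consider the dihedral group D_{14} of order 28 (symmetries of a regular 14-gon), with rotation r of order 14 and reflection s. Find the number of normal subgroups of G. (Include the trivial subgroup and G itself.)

7

G has 28 subgroups. Checking conjugation-invariance by order — order 1: 1/1 normal; order 2: 1/15 normal; order 4: 0/7 normal; order 7: 1/1 normal; order 14: 3/3 normal; order 28: 1/1 normal.
Total normal subgroups: 7.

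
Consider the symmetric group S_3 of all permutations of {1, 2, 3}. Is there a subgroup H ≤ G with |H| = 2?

Yes

2 | 6. A subgroup of order 2 is {e, (1 2)}.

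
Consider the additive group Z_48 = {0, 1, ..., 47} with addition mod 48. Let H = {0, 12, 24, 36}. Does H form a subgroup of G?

Yes

|H| = 4 divides |G| = 48, consistent with Lagrange.
H contains the identity, every element's inverse is in H, and H is closed under +: it is a subgroup.
In fact H = ⟨12⟩.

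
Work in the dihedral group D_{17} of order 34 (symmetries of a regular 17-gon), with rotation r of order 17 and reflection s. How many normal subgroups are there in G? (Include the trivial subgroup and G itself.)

3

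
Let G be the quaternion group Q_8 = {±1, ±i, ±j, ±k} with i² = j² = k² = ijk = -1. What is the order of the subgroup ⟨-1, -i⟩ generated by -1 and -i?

|⟨-1⟩| = 2 and |⟨-i⟩| = 4, so |H| is a multiple of lcm(2, 4) = 4 and divides |G| = 8.
Closing under the operation: H = {1, -1, i, -i}, so |H| = 4.

4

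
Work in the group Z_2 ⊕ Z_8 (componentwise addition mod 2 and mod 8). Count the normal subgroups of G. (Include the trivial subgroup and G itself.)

11

G is abelian, so every subgroup is normal.
G has 11 subgroups in total, hence 11 normal subgroups.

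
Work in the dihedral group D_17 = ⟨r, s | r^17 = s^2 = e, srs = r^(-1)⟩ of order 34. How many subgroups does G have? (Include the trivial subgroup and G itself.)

20

|G| = 34, so by Lagrange every subgroup order divides 34. Divisors: 1, 2, 17, 34.
Subgroups by order — order 1: 1; order 2: 17; order 17: 1; order 34: 1.
Total: 1 + 17 + 1 + 1 = 20.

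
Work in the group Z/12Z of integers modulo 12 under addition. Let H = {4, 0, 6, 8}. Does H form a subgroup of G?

Closure fails: 4 + 6 = 10 ∉ H. So H is not a subgroup.

No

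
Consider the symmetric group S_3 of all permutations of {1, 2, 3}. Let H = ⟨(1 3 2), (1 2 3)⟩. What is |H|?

3

|⟨(1 3 2)⟩| = 3 and |⟨(1 2 3)⟩| = 3, so |H| is a multiple of lcm(3, 3) = 3 and divides |G| = 6.
Closing under the operation: H = {e, (1 2 3), (1 3 2)}, so |H| = 3.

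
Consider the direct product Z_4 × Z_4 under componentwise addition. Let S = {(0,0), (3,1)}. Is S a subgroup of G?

(3,1) ∈ S but its inverse (1,3) ∉ S, so S is not a subgroup.

No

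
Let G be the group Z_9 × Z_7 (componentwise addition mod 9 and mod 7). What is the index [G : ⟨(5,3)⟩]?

1

|⟨(5,3)⟩| = 63 and |G| = 63.
By Lagrange, [G : H] = |G|/|H| = 63/63 = 1.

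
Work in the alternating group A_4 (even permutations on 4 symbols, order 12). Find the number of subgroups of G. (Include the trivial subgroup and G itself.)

10

|G| = 12, so by Lagrange every subgroup order divides 12. Divisors: 1, 2, 3, 4, 6, 12.
Subgroups by order — order 1: 1; order 2: 3; order 3: 4; order 4: 1; order 6: 0; order 12: 1.
Total: 1 + 3 + 4 + 1 + 0 + 1 = 10.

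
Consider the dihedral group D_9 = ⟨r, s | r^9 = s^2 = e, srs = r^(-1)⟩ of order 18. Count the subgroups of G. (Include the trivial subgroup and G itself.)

|G| = 18, so by Lagrange every subgroup order divides 18. Divisors: 1, 2, 3, 6, 9, 18.
Subgroups by order — order 1: 1; order 2: 9; order 3: 1; order 6: 3; order 9: 1; order 18: 1.
Total: 1 + 9 + 1 + 3 + 1 + 1 = 16.

16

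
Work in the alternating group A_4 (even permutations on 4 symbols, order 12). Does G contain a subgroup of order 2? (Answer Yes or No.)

2 | 12. A subgroup of order 2 is {e, (1 2)(3 4)}.

Yes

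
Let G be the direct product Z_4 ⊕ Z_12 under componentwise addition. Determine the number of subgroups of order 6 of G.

|G| = 48 and 6 | 48, so subgroups of order 6 are possible by Lagrange.
The subgroups of order 6 are: {(0,0), (0,2), (0,4), (0,6), (0,8), (0,10)}; {(0,0), (0,4), (0,8), (2,0), (2,4), (2,8)}; {(0,0), (0,4), (0,8), (2,2), (2,6), (2,10)}.
So G has 3 subgroups of order 6.

3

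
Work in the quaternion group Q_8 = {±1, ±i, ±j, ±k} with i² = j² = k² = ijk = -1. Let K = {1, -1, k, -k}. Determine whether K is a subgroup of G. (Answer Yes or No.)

Yes

|K| = 4 divides |G| = 8, consistent with Lagrange.
K contains the identity, every element's inverse is in K, and K is closed under ·: it is a subgroup.
In fact K = ⟨-k⟩.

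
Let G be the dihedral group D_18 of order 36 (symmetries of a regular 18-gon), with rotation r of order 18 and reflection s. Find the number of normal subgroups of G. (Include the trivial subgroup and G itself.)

9

G has 45 subgroups. Checking conjugation-invariance by order — order 1: 1/1 normal; order 2: 1/19 normal; order 3: 1/1 normal; order 4: 0/9 normal; order 6: 1/7 normal; order 9: 1/1 normal; order 12: 0/3 normal; order 18: 3/3 normal; order 36: 1/1 normal.
Total normal subgroups: 9.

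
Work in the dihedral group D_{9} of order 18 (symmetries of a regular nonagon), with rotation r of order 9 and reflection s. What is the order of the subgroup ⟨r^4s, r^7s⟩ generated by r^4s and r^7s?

6

|⟨r^4s⟩| = 2 and |⟨r^7s⟩| = 2, so |H| is a multiple of lcm(2, 2) = 2 and divides |G| = 18.
Closing under the operation: H = {e, r^3, r^6, rs, r^4s, r^7s}, so |H| = 6.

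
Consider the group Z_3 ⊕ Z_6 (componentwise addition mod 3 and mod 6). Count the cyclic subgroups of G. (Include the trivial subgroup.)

10

A cyclic subgroup of order d is generated by each of its φ(d) elements of order d, so the cyclic subgroups of order d number (#elements of order d)/φ(d).
Cyclic subgroups by order — order 1: 1; order 2: 1; order 3: 4; order 6: 4.
Total: 10.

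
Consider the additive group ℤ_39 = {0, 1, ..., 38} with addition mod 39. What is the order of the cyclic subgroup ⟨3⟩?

13

In ℤ_39, the order of an element a is n/gcd(a, n).
gcd(3, 39) = 3, so |⟨3⟩| = 39/3 = 13.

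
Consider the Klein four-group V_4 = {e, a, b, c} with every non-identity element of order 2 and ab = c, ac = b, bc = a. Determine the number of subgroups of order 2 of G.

|G| = 4 and 2 | 4, so subgroups of order 2 are possible by Lagrange.
The subgroups of order 2 are: {e, a}; {e, b}; {e, c}.
So G has 3 subgroups of order 2.

3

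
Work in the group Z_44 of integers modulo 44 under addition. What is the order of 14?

22

In Z_44, the order of an element a is n/gcd(a, n).
gcd(14, 44) = 2, so |⟨14⟩| = 44/2 = 22.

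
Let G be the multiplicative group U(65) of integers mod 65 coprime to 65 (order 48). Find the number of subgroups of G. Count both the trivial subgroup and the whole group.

|G| = 48, so by Lagrange every subgroup order divides 48. Divisors: 1, 2, 3, 4, 6, 8, 12, 16, 24, 48.
Subgroups by order — order 1: 1; order 2: 3; order 3: 1; order 4: 7; order 6: 3; order 8: 3; order 12: 7; order 16: 1; order 24: 3; order 48: 1.
Total: 1 + 3 + 1 + 7 + 3 + 3 + 7 + 1 + 3 + 1 = 30.

30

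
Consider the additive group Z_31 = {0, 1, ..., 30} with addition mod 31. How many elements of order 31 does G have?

30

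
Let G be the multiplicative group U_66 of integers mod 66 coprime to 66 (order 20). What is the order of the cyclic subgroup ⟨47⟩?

Compute successive powers of 47 mod 66: 47, 31, 5, 37, 23, 25, 53, 49, …; 47^10 ≡ 1 (mod 66).
So |⟨47⟩| = 10.

10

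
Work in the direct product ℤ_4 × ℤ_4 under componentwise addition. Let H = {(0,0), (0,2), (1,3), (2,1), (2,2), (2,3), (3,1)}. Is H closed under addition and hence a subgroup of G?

|H| = 7 does not divide |G| = 16, so by Lagrange H is not a subgroup.

No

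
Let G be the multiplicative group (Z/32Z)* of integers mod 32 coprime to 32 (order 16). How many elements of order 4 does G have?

4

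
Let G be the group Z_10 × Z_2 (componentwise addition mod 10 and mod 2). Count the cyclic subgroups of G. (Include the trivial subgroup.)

8

Each element a generates a cyclic subgroup ⟨a⟩; distinct elements may generate the same one (a cyclic group of order d has φ(d) generators).
Cyclic subgroups by order — order 1: 1; order 2: 3; order 5: 1; order 10: 3.
Total: 8.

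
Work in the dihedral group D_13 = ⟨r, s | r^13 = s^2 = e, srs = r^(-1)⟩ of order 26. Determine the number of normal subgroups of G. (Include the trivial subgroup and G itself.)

3

G has 16 subgroups. Checking conjugation-invariance by order — order 1: 1/1 normal; order 2: 0/13 normal; order 13: 1/1 normal; order 26: 1/1 normal.
Total normal subgroups: 3.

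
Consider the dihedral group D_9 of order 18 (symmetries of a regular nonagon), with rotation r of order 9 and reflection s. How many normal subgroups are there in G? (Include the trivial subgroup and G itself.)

4

G has 16 subgroups. Checking conjugation-invariance by order — order 1: 1/1 normal; order 2: 0/9 normal; order 3: 1/1 normal; order 6: 0/3 normal; order 9: 1/1 normal; order 18: 1/1 normal.
Total normal subgroups: 4.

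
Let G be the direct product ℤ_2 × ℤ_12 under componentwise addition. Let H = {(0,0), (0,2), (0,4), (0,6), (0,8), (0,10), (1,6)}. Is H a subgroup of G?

|H| = 7 does not divide |G| = 24, so by Lagrange H is not a subgroup.

No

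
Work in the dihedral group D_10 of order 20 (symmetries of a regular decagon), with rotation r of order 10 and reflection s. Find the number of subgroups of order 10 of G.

3

|G| = 20 and 10 | 20, so subgroups of order 10 are possible by Lagrange.
The subgroups of order 10 are: {e, r, r^2, r^3, r^4, r^5, r^6, r^7, r^8, r^9}; {e, r^2, r^4, r^6, r^8, s, r^2s, r^4s, r^6s, r^8s}; {e, r^2, r^4, r^6, r^8, rs, r^3s, r^5s, r^7s, r^9s}.
So G has 3 subgroups of order 10.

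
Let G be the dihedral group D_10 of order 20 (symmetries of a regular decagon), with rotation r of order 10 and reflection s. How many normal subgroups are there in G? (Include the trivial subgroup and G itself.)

7

G has 22 subgroups. Checking conjugation-invariance by order — order 1: 1/1 normal; order 2: 1/11 normal; order 4: 0/5 normal; order 5: 1/1 normal; order 10: 3/3 normal; order 20: 1/1 normal.
Total normal subgroups: 7.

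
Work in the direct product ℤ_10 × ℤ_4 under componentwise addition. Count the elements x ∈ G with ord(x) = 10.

12

An element (a,b) has order lcm(ord(a), ord(b)); count pairs with lcm equal to 10.
Enumerating gives 12 such elements.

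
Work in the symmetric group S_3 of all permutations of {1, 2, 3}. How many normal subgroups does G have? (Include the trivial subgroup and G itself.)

G has 6 subgroups. Checking conjugation-invariance by order — order 1: 1/1 normal; order 2: 0/3 normal; order 3: 1/1 normal; order 6: 1/1 normal.
Total normal subgroups: 3.

3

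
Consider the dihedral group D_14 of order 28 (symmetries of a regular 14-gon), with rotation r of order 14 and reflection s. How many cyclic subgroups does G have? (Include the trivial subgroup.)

18

Group the elements of G by the cyclic subgroup they generate; each cyclic subgroup of order d accounts for φ(d) elements.
Cyclic subgroups by order — order 1: 1; order 2: 15; order 7: 1; order 14: 1.
Total: 18.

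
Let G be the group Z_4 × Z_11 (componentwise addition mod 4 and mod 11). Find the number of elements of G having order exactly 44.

20

An element (a,b) has order lcm(ord(a), ord(b)); count pairs with lcm equal to 44.
Enumerating gives 20 such elements.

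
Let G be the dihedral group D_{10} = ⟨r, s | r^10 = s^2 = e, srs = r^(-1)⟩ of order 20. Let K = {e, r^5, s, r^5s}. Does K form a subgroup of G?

|K| = 4 divides |G| = 20, consistent with Lagrange.
K contains the identity, every element's inverse is in K, and K is closed under ·: it is a subgroup.

Yes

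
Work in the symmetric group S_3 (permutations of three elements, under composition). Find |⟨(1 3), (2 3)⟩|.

|⟨(1 3)⟩| = 2 and |⟨(2 3)⟩| = 2, so |H| is a multiple of lcm(2, 2) = 2 and divides |G| = 6.
Closing {(1 3), (2 3)} under the group operation gives all of G, so |H| = 6.

6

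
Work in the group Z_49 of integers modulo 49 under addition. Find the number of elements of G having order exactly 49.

42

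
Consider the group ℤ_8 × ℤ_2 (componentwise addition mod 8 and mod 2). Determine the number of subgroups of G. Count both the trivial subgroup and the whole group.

|G| = 16, so by Lagrange every subgroup order divides 16. Divisors: 1, 2, 4, 8, 16.
Subgroups by order — order 1: 1; order 2: 3; order 4: 3; order 8: 3; order 16: 1.
Total: 1 + 3 + 3 + 3 + 1 = 11.

11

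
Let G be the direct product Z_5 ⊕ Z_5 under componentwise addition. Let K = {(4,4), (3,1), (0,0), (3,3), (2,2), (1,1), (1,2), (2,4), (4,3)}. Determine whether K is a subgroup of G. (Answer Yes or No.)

No

|K| = 9 does not divide |G| = 25, so by Lagrange K is not a subgroup.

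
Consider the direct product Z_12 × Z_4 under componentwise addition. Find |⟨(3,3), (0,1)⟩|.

16

|⟨(3,3)⟩| = 4 and |⟨(0,1)⟩| = 4, so |H| is a multiple of lcm(4, 4) = 4 and divides |G| = 48.
Closing under the operation: H = {(0,0), (0,1), (0,2), (0,3), (3,0), (3,1), (3,2), (3,3), (6,0), (6,1), (6,2), (6,3), (9,0), (9,1), (9,2), (9,3)}, so |H| = 16.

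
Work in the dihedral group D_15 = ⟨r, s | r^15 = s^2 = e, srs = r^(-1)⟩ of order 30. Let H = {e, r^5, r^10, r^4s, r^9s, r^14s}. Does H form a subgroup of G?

|H| = 6 divides |G| = 30, consistent with Lagrange.
H contains the identity, every element's inverse is in H, and H is closed under ·: it is a subgroup.

Yes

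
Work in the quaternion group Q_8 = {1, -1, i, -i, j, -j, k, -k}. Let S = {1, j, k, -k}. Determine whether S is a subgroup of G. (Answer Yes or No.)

No

j ∈ S but its inverse -j ∉ S, so S is not a subgroup.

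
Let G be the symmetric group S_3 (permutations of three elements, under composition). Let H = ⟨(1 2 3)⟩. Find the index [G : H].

2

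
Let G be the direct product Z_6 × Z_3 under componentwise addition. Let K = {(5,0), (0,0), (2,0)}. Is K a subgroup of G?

(5,0) ∈ K but its inverse (1,0) ∉ K, so K is not a subgroup.

No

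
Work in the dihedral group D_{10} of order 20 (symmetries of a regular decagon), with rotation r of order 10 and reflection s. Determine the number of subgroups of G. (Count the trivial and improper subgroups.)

22

|G| = 20, so by Lagrange every subgroup order divides 20. Divisors: 1, 2, 4, 5, 10, 20.
Subgroups by order — order 1: 1; order 2: 11; order 4: 5; order 5: 1; order 10: 3; order 20: 1.
Total: 1 + 11 + 5 + 1 + 3 + 1 = 22.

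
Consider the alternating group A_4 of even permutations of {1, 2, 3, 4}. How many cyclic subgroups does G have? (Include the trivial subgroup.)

8

A cyclic subgroup of order d is generated by each of its φ(d) elements of order d, so the cyclic subgroups of order d number (#elements of order d)/φ(d).
Cyclic subgroups by order — order 1: 1; order 2: 3; order 3: 4.
Total: 8.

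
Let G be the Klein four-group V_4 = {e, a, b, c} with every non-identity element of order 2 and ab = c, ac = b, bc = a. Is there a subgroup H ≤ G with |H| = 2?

2 | 4. A subgroup of order 2 is {e, a}.

Yes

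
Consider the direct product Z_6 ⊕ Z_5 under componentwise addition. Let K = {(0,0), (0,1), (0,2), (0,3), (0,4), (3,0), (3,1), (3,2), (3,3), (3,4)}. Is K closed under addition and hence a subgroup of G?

|K| = 10 divides |G| = 30, consistent with Lagrange.
K contains the identity, every element's inverse is in K, and K is closed under +: it is a subgroup.
In fact K = ⟨(3,4)⟩.

Yes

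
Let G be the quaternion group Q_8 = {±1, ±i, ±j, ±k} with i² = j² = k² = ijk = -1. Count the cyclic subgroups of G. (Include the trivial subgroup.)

Each element a generates a cyclic subgroup ⟨a⟩; distinct elements may generate the same one (a cyclic group of order d has φ(d) generators).
Cyclic subgroups by order — order 1: 1; order 2: 1; order 4: 3.
Total: 5.

5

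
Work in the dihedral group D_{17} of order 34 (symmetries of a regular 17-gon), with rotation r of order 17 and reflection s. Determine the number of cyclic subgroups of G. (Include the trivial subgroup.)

19

A cyclic subgroup of order d is generated by each of its φ(d) elements of order d, so the cyclic subgroups of order d number (#elements of order d)/φ(d).
Cyclic subgroups by order — order 1: 1; order 2: 17; order 17: 1.
Total: 19.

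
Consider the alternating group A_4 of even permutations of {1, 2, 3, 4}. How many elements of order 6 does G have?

No element of G has order 6 (even though 6 | 12).

0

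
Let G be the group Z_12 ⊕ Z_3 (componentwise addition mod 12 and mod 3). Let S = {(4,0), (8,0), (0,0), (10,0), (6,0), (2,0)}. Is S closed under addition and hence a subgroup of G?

Yes

|S| = 6 divides |G| = 36, consistent with Lagrange.
S contains the identity, every element's inverse is in S, and S is closed under +: it is a subgroup.
In fact S = ⟨(10,0)⟩.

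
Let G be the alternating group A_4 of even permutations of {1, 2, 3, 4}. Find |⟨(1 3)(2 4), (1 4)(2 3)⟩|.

4

|⟨(1 3)(2 4)⟩| = 2 and |⟨(1 4)(2 3)⟩| = 2, so |H| is a multiple of lcm(2, 2) = 2 and divides |G| = 12.
Closing under the operation: H = {e, (1 2)(3 4), (1 3)(2 4), (1 4)(2 3)}, so |H| = 4.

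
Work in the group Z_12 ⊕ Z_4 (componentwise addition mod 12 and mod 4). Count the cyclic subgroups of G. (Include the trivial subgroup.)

20

A cyclic subgroup of order d is generated by each of its φ(d) elements of order d, so the cyclic subgroups of order d number (#elements of order d)/φ(d).
Cyclic subgroups by order — order 1: 1; order 2: 3; order 3: 1; order 4: 6; order 6: 3; order 12: 6.
Total: 20.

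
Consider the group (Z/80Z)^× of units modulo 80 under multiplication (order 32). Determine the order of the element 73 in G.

Compute successive powers of 73 mod 80: 73, 49, 57, 1; 73^4 ≡ 1 (mod 80).
So |⟨73⟩| = 4.

4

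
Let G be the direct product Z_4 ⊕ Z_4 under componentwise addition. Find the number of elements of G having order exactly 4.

An element (a,b) has order lcm(ord(a), ord(b)); count pairs with lcm equal to 4.
Enumerating gives 12 such elements.

12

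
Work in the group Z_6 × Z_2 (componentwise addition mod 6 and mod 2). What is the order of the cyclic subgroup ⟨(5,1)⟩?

6

The order of (5,1) in Z_6 × Z_2 is lcm(ord(5) in Z_6, ord(1) in Z_2).
ord(5) = 6 and ord(1) = 2, so |⟨(5,1)⟩| = lcm(6, 2) = 6.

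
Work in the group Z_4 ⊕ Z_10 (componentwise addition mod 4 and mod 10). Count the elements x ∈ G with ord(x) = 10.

An element (a,b) has order lcm(ord(a), ord(b)); count pairs with lcm equal to 10.
Enumerating gives 12 such elements.

12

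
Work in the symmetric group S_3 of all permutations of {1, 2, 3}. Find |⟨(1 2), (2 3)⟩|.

6

|⟨(1 2)⟩| = 2 and |⟨(2 3)⟩| = 2, so |H| is a multiple of lcm(2, 2) = 2 and divides |G| = 6.
Closing {(1 2), (2 3)} under the group operation gives all of G, so |H| = 6.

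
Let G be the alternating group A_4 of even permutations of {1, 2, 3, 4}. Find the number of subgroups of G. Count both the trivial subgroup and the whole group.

10

|G| = 12, so by Lagrange every subgroup order divides 12. Divisors: 1, 2, 3, 4, 6, 12.
Subgroups by order — order 1: 1; order 2: 3; order 3: 4; order 4: 1; order 6: 0; order 12: 1.
Total: 1 + 3 + 4 + 1 + 0 + 1 = 10.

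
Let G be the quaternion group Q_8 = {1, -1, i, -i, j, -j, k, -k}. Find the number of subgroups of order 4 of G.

3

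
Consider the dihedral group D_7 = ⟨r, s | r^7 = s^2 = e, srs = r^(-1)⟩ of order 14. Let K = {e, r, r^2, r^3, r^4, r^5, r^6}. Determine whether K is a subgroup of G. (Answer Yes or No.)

Yes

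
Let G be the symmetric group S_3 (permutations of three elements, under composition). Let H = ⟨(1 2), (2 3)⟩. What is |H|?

|⟨(1 2)⟩| = 2 and |⟨(2 3)⟩| = 2, so |H| is a multiple of lcm(2, 2) = 2 and divides |G| = 6.
Closing {(1 2), (2 3)} under the group operation gives all of G, so |H| = 6.

6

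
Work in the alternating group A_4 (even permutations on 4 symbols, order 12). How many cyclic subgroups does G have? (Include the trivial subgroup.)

8

Each element a generates a cyclic subgroup ⟨a⟩; distinct elements may generate the same one (a cyclic group of order d has φ(d) generators).
Cyclic subgroups by order — order 1: 1; order 2: 3; order 3: 4.
Total: 8.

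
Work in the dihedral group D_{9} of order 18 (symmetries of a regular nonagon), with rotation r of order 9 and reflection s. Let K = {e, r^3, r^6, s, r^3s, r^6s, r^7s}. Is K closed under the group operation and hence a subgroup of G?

No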